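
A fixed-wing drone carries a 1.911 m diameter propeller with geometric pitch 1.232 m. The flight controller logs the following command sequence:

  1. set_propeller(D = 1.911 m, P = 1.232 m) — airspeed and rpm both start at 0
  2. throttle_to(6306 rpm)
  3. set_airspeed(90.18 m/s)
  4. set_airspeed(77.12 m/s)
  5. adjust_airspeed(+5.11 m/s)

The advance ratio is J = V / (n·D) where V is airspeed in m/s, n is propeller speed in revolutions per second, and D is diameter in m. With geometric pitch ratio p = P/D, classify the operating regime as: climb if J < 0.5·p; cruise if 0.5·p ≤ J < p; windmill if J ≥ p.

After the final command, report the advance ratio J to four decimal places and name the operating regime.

J = 0.4094, regime = cruise

set_propeller: D = 1.911 m, P = 1.232 m (p = P/D = 0.644689); state ← (V=0, rpm=0)
throttle_to(6306): rpm ← 6306
set_airspeed(90.18): V ← 90.18 m/s
set_airspeed(77.12): V ← 77.12 m/s
adjust_airspeed(+5.11): V ← 77.12 +5.11 = 82.23 m/s
final state: V = 82.23 m/s, rpm = 6306 → n = rpm/60 = 105.100000 rev/s
J = V / (n·D) = 82.23 / (105.100000 × 1.911) = 0.409418
regime bands: climb J<0.3223 | cruise [0.3223, 0.6447) | windmill J≥0.6447
J = 0.4094 → cruise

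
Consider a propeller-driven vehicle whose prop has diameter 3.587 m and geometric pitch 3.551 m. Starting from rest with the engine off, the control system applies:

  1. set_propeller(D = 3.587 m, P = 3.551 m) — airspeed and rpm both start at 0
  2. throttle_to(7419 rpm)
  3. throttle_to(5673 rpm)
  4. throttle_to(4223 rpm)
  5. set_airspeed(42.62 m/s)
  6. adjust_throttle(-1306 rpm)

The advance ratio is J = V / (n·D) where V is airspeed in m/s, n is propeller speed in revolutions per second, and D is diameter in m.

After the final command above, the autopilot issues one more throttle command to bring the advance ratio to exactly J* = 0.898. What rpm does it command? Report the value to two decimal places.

set_propeller: D = 3.587 m, P = 3.551 m (p = P/D = 0.989964); state ← (V=0, rpm=0)
throttle_to(7419): rpm ← 7419
throttle_to(5673): rpm ← 5673
throttle_to(4223): rpm ← 4223
set_airspeed(42.62): V ← 42.62 m/s
adjust_throttle(-1306): rpm ← 4223 -1306 = 2917
final state: V = 42.62 m/s, rpm = 2917 → n = rpm/60 = 48.616667 rev/s
target J* = 0.898; solve J* = V/(n·D) for n: n = V/(J*·D) = 42.62/(0.898 × 3.587) = 13.231398 rev/s
rpm = 60·n = 793.883878

rpm = 793.88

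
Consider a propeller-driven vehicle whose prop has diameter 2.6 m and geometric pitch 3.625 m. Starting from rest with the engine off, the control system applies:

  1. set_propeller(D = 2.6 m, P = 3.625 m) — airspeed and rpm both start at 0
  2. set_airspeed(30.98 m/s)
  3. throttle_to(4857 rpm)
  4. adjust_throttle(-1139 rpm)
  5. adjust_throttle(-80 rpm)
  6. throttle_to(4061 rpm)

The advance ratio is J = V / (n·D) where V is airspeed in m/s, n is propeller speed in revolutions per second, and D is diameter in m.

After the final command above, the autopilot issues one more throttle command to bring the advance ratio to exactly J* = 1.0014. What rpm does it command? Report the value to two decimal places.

set_propeller: D = 2.6 m, P = 3.625 m (p = P/D = 1.394231); state ← (V=0, rpm=0)
set_airspeed(30.98): V ← 30.98 m/s
throttle_to(4857): rpm ← 4857
adjust_throttle(-1139): rpm ← 4857 -1139 = 3718
adjust_throttle(-80): rpm ← 3718 -80 = 3638
throttle_to(4061): rpm ← 4061
final state: V = 30.98 m/s, rpm = 4061 → n = rpm/60 = 67.683333 rev/s
target J* = 1.0014; solve J* = V/(n·D) for n: n = V/(J*·D) = 30.98/(1.0014 × 2.6) = 11.898726 rev/s
rpm = 60·n = 713.923584

rpm = 713.92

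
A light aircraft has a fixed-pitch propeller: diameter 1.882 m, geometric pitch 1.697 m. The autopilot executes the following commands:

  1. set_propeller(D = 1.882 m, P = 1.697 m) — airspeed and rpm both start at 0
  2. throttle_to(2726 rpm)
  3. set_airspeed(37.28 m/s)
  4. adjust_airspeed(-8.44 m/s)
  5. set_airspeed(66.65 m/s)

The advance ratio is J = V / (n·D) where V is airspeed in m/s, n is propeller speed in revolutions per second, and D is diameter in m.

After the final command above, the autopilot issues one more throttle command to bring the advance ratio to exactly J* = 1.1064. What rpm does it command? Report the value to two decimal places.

set_propeller: D = 1.882 m, P = 1.697 m (p = P/D = 0.901700); state ← (V=0, rpm=0)
throttle_to(2726): rpm ← 2726
set_airspeed(37.28): V ← 37.28 m/s
adjust_airspeed(-8.44): V ← 37.28 -8.44 = 28.84 m/s
set_airspeed(66.65): V ← 66.65 m/s
final state: V = 66.65 m/s, rpm = 2726 → n = rpm/60 = 45.433333 rev/s
target J* = 1.1064; solve J* = V/(n·D) for n: n = V/(J*·D) = 66.65/(1.1064 × 1.882) = 32.008724 rev/s
rpm = 60·n = 1920.523466

rpm = 1920.52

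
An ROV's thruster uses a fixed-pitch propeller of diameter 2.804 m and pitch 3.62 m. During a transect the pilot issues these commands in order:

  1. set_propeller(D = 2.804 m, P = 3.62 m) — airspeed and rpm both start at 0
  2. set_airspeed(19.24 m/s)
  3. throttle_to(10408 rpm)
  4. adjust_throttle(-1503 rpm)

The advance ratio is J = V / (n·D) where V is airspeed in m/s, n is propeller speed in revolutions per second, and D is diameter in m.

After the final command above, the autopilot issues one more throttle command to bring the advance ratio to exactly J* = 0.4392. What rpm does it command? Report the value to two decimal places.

rpm = 937.38

set_propeller: D = 2.804 m, P = 3.62 m (p = P/D = 1.291013); state ← (V=0, rpm=0)
set_airspeed(19.24): V ← 19.24 m/s
throttle_to(10408): rpm ← 10408
adjust_throttle(-1503): rpm ← 10408 -1503 = 8905
final state: V = 19.24 m/s, rpm = 8905 → n = rpm/60 = 148.416667 rev/s
target J* = 0.4392; solve J* = V/(n·D) for n: n = V/(J*·D) = 19.24/(0.4392 × 2.804) = 15.623011 rev/s
rpm = 60·n = 937.380635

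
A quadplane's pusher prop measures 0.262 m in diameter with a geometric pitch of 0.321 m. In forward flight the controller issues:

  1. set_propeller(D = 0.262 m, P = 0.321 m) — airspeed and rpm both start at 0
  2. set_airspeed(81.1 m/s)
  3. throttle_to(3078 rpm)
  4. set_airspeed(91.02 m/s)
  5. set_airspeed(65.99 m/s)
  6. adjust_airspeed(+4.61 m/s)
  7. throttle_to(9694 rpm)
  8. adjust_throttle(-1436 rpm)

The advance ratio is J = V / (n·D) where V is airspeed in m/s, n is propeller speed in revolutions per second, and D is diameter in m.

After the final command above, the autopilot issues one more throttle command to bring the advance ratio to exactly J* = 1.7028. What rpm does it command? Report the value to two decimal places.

rpm = 9494.91

set_propeller: D = 0.262 m, P = 0.321 m (p = P/D = 1.225191); state ← (V=0, rpm=0)
set_airspeed(81.1): V ← 81.1 m/s
throttle_to(3078): rpm ← 3078
set_airspeed(91.02): V ← 91.02 m/s
set_airspeed(65.99): V ← 65.99 m/s
adjust_airspeed(+4.61): V ← 65.99 +4.61 = 70.6 m/s
throttle_to(9694): rpm ← 9694
adjust_throttle(-1436): rpm ← 9694 -1436 = 8258
final state: V = 70.6 m/s, rpm = 8258 → n = rpm/60 = 137.633333 rev/s
target J* = 1.7028; solve J* = V/(n·D) for n: n = V/(J*·D) = 70.6/(1.7028 × 0.262) = 158.248561 rev/s
rpm = 60·n = 9494.913631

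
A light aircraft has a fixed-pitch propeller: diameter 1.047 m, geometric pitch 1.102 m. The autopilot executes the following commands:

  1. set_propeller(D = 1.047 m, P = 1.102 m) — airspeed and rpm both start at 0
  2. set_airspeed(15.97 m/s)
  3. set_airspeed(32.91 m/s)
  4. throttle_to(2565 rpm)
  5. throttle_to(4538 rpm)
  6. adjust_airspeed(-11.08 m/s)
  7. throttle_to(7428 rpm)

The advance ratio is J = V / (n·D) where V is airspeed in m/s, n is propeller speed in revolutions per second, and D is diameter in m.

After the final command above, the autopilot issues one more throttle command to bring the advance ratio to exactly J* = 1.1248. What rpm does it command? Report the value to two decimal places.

set_propeller: D = 1.047 m, P = 1.102 m (p = P/D = 1.052531); state ← (V=0, rpm=0)
set_airspeed(15.97): V ← 15.97 m/s
set_airspeed(32.91): V ← 32.91 m/s
throttle_to(2565): rpm ← 2565
throttle_to(4538): rpm ← 4538
adjust_airspeed(-11.08): V ← 32.91 -11.08 = 21.83 m/s
throttle_to(7428): rpm ← 7428
final state: V = 21.83 m/s, rpm = 7428 → n = rpm/60 = 123.800000 rev/s
target J* = 1.1248; solve J* = V/(n·D) for n: n = V/(J*·D) = 21.83/(1.1248 × 1.047) = 18.536671 rev/s
rpm = 60·n = 1112.200271

rpm = 1112.20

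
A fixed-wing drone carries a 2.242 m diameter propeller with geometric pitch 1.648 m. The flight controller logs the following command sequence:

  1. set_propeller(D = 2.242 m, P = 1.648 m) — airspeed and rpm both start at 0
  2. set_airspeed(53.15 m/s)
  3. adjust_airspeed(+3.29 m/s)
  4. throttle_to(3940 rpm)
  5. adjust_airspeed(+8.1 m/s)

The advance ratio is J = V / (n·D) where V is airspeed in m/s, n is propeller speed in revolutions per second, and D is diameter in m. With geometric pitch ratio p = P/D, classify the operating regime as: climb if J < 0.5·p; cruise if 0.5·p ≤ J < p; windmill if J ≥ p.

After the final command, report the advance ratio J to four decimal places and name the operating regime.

J = 0.4384, regime = cruise

set_propeller: D = 2.242 m, P = 1.648 m (p = P/D = 0.735058); state ← (V=0, rpm=0)
set_airspeed(53.15): V ← 53.15 m/s
adjust_airspeed(+3.29): V ← 53.15 +3.29 = 56.44 m/s
throttle_to(3940): rpm ← 3940
adjust_airspeed(+8.1): V ← 56.44 +8.1 = 64.54 m/s
final state: V = 64.54 m/s, rpm = 3940 → n = rpm/60 = 65.666667 rev/s
J = V / (n·D) = 64.54 / (65.666667 × 2.242) = 0.438378
regime bands: climb J<0.3675 | cruise [0.3675, 0.7351) | windmill J≥0.7351
J = 0.4384 → cruise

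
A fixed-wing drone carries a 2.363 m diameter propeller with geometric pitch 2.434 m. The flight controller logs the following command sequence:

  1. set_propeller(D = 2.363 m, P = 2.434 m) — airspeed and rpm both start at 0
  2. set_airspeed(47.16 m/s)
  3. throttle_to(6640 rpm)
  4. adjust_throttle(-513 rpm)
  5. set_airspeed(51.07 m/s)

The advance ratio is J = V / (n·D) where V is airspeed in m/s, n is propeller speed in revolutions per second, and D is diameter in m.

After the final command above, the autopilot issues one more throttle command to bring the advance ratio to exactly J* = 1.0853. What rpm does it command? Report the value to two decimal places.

rpm = 1194.82

set_propeller: D = 2.363 m, P = 2.434 m (p = P/D = 1.030047); state ← (V=0, rpm=0)
set_airspeed(47.16): V ← 47.16 m/s
throttle_to(6640): rpm ← 6640
adjust_throttle(-513): rpm ← 6640 -513 = 6127
set_airspeed(51.07): V ← 51.07 m/s
final state: V = 51.07 m/s, rpm = 6127 → n = rpm/60 = 102.116667 rev/s
target J* = 1.0853; solve J* = V/(n·D) for n: n = V/(J*·D) = 51.07/(1.0853 × 2.363) = 19.913717 rev/s
rpm = 60·n = 1194.823026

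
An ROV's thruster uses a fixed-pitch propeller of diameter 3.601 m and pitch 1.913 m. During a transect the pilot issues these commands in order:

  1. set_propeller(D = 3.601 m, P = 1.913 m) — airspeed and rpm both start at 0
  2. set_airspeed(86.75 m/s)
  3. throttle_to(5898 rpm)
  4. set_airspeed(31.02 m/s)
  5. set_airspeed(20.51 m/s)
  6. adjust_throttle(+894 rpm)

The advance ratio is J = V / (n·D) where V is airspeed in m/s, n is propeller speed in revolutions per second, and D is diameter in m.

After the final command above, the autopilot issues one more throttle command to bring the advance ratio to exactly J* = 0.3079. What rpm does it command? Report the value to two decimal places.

set_propeller: D = 3.601 m, P = 1.913 m (p = P/D = 0.531241); state ← (V=0, rpm=0)
set_airspeed(86.75): V ← 86.75 m/s
throttle_to(5898): rpm ← 5898
set_airspeed(31.02): V ← 31.02 m/s
set_airspeed(20.51): V ← 20.51 m/s
adjust_throttle(+894): rpm ← 5898 +894 = 6792
final state: V = 20.51 m/s, rpm = 6792 → n = rpm/60 = 113.200000 rev/s
target J* = 0.3079; solve J* = V/(n·D) for n: n = V/(J*·D) = 20.51/(0.3079 × 3.601) = 18.498344 rev/s
rpm = 60·n = 1109.900637

rpm = 1109.90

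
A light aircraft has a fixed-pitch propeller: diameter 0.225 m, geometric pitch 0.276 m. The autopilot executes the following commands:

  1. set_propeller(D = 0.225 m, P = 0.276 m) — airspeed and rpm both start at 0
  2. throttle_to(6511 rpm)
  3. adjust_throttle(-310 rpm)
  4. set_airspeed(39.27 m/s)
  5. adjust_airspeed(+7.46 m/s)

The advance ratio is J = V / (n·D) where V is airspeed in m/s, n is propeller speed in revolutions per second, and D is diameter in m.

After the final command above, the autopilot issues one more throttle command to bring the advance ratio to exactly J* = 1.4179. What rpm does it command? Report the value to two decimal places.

rpm = 8788.58

set_propeller: D = 0.225 m, P = 0.276 m (p = P/D = 1.226667); state ← (V=0, rpm=0)
throttle_to(6511): rpm ← 6511
adjust_throttle(-310): rpm ← 6511 -310 = 6201
set_airspeed(39.27): V ← 39.27 m/s
adjust_airspeed(+7.46): V ← 39.27 +7.46 = 46.73 m/s
final state: V = 46.73 m/s, rpm = 6201 → n = rpm/60 = 103.350000 rev/s
target J* = 1.4179; solve J* = V/(n·D) for n: n = V/(J*·D) = 46.73/(1.4179 × 0.225) = 146.476401 rev/s
rpm = 60·n = 8788.584056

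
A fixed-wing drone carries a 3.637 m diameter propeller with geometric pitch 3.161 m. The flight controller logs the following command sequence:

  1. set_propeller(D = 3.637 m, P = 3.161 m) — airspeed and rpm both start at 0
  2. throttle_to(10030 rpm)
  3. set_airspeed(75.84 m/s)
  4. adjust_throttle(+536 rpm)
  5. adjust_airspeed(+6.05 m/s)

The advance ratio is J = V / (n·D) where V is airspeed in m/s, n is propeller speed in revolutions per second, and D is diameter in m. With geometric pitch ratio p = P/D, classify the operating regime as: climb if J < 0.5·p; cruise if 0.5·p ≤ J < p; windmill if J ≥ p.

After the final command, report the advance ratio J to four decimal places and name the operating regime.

J = 0.1279, regime = climb

set_propeller: D = 3.637 m, P = 3.161 m (p = P/D = 0.869123); state ← (V=0, rpm=0)
throttle_to(10030): rpm ← 10030
set_airspeed(75.84): V ← 75.84 m/s
adjust_throttle(+536): rpm ← 10030 +536 = 10566
adjust_airspeed(+6.05): V ← 75.84 +6.05 = 81.89 m/s
final state: V = 81.89 m/s, rpm = 10566 → n = rpm/60 = 176.100000 rev/s
J = V / (n·D) = 81.89 / (176.100000 × 3.637) = 0.127858
regime bands: climb J<0.4346 | cruise [0.4346, 0.8691) | windmill J≥0.8691
J = 0.1279 → climb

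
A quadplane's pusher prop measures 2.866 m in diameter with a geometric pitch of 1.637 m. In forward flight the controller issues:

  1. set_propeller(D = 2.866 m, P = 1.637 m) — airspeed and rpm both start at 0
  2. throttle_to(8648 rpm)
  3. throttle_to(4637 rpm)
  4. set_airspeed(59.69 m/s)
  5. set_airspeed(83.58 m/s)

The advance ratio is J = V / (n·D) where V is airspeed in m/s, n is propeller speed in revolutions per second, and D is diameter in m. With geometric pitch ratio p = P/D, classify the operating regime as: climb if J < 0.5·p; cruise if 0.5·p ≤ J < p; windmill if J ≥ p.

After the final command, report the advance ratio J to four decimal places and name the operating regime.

set_propeller: D = 2.866 m, P = 1.637 m (p = P/D = 0.571179); state ← (V=0, rpm=0)
throttle_to(8648): rpm ← 8648
throttle_to(4637): rpm ← 4637
set_airspeed(59.69): V ← 59.69 m/s
set_airspeed(83.58): V ← 83.58 m/s
final state: V = 83.58 m/s, rpm = 4637 → n = rpm/60 = 77.283333 rev/s
J = V / (n·D) = 83.58 / (77.283333 × 2.866) = 0.377347
regime bands: climb J<0.2856 | cruise [0.2856, 0.5712) | windmill J≥0.5712
J = 0.3773 → cruise

J = 0.3773, regime = cruise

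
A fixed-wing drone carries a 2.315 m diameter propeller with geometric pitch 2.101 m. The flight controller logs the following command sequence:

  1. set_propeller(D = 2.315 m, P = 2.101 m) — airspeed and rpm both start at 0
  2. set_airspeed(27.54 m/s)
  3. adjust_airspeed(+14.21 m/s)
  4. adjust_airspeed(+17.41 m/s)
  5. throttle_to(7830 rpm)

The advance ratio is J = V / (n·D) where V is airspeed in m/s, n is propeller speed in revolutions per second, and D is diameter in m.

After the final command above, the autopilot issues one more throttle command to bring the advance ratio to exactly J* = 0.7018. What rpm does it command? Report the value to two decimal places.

rpm = 2184.82

set_propeller: D = 2.315 m, P = 2.101 m (p = P/D = 0.907559); state ← (V=0, rpm=0)
set_airspeed(27.54): V ← 27.54 m/s
adjust_airspeed(+14.21): V ← 27.54 +14.21 = 41.75 m/s
adjust_airspeed(+17.41): V ← 41.75 +17.41 = 59.16 m/s
throttle_to(7830): rpm ← 7830
final state: V = 59.16 m/s, rpm = 7830 → n = rpm/60 = 130.500000 rev/s
target J* = 0.7018; solve J* = V/(n·D) for n: n = V/(J*·D) = 59.16/(0.7018 × 2.315) = 36.413616 rev/s
rpm = 60·n = 2184.816950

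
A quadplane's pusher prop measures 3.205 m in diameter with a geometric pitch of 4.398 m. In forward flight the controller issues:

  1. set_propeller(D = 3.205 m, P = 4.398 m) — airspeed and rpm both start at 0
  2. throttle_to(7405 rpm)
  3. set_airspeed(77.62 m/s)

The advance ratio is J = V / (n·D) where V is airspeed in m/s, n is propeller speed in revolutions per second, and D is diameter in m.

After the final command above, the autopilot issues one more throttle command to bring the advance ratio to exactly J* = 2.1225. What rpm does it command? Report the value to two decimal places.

rpm = 684.62

set_propeller: D = 3.205 m, P = 4.398 m (p = P/D = 1.372231); state ← (V=0, rpm=0)
throttle_to(7405): rpm ← 7405
set_airspeed(77.62): V ← 77.62 m/s
final state: V = 77.62 m/s, rpm = 7405 → n = rpm/60 = 123.416667 rev/s
target J* = 2.1225; solve J* = V/(n·D) for n: n = V/(J*·D) = 77.62/(2.1225 × 3.205) = 11.410322 rev/s
rpm = 60·n = 684.619328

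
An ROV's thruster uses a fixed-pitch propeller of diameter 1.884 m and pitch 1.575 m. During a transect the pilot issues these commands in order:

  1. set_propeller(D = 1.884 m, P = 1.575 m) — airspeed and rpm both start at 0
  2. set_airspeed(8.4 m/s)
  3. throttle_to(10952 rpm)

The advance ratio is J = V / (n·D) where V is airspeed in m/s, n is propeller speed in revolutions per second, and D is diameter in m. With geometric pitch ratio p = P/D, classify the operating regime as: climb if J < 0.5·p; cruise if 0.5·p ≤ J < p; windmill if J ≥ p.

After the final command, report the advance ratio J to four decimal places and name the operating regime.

set_propeller: D = 1.884 m, P = 1.575 m (p = P/D = 0.835987); state ← (V=0, rpm=0)
set_airspeed(8.4): V ← 8.4 m/s
throttle_to(10952): rpm ← 10952
final state: V = 8.4 m/s, rpm = 10952 → n = rpm/60 = 182.533333 rev/s
J = V / (n·D) = 8.4 / (182.533333 × 1.884) = 0.024426
regime bands: climb J<0.4180 | cruise [0.4180, 0.8360) | windmill J≥0.8360
J = 0.0244 → climb

J = 0.0244, regime = climb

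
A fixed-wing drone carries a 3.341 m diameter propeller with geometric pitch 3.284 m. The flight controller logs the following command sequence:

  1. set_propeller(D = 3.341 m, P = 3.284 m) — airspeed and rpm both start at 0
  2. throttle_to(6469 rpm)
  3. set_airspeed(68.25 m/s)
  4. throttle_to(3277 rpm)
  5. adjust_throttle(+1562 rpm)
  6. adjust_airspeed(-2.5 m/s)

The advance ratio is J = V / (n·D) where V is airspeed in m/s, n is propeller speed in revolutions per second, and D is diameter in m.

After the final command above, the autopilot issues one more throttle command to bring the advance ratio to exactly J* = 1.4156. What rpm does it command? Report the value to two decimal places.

set_propeller: D = 3.341 m, P = 3.284 m (p = P/D = 0.982939); state ← (V=0, rpm=0)
throttle_to(6469): rpm ← 6469
set_airspeed(68.25): V ← 68.25 m/s
throttle_to(3277): rpm ← 3277
adjust_throttle(+1562): rpm ← 3277 +1562 = 4839
adjust_airspeed(-2.5): V ← 68.25 -2.5 = 65.75 m/s
final state: V = 65.75 m/s, rpm = 4839 → n = rpm/60 = 80.650000 rev/s
target J* = 1.4156; solve J* = V/(n·D) for n: n = V/(J*·D) = 65.75/(1.4156 × 3.341) = 13.902046 rev/s
rpm = 60·n = 834.122772

rpm = 834.12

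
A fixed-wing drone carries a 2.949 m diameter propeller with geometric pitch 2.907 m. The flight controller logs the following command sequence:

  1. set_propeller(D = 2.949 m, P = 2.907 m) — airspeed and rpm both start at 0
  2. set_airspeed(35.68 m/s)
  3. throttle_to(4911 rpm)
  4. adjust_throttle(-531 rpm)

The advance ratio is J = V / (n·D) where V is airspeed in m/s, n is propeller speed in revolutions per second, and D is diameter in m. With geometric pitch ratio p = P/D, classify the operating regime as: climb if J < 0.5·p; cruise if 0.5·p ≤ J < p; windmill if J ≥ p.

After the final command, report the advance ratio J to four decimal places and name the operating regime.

set_propeller: D = 2.949 m, P = 2.907 m (p = P/D = 0.985758); state ← (V=0, rpm=0)
set_airspeed(35.68): V ← 35.68 m/s
throttle_to(4911): rpm ← 4911
adjust_throttle(-531): rpm ← 4911 -531 = 4380
final state: V = 35.68 m/s, rpm = 4380 → n = rpm/60 = 73.000000 rev/s
J = V / (n·D) = 35.68 / (73.000000 × 2.949) = 0.165740
regime bands: climb J<0.4929 | cruise [0.4929, 0.9858) | windmill J≥0.9858
J = 0.1657 → climb

J = 0.1657, regime = climb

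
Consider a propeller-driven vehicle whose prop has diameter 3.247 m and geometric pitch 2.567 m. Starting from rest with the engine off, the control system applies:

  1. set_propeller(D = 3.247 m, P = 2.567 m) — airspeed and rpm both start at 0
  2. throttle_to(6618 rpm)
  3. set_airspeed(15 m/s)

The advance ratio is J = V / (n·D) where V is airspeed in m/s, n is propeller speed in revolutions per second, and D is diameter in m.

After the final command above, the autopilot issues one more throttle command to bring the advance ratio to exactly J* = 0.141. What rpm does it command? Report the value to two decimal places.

set_propeller: D = 3.247 m, P = 2.567 m (p = P/D = 0.790576); state ← (V=0, rpm=0)
throttle_to(6618): rpm ← 6618
set_airspeed(15): V ← 15 m/s
final state: V = 15 m/s, rpm = 6618 → n = rpm/60 = 110.300000 rev/s
target J* = 0.141; solve J* = V/(n·D) for n: n = V/(J*·D) = 15/(0.141 × 3.247) = 32.763467 rev/s
rpm = 60·n = 1965.808045

rpm = 1965.81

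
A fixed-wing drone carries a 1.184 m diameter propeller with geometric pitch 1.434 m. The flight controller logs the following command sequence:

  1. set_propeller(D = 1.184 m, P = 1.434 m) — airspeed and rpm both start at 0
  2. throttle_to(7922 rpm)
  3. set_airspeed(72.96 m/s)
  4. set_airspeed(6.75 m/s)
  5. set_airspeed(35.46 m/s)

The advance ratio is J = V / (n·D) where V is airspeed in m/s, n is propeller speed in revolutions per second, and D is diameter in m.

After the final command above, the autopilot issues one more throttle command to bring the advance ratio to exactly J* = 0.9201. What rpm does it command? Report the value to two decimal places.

rpm = 1953.00

set_propeller: D = 1.184 m, P = 1.434 m (p = P/D = 1.211149); state ← (V=0, rpm=0)
throttle_to(7922): rpm ← 7922
set_airspeed(72.96): V ← 72.96 m/s
set_airspeed(6.75): V ← 6.75 m/s
set_airspeed(35.46): V ← 35.46 m/s
final state: V = 35.46 m/s, rpm = 7922 → n = rpm/60 = 132.033333 rev/s
target J* = 0.9201; solve J* = V/(n·D) for n: n = V/(J*·D) = 35.46/(0.9201 × 1.184) = 32.550075 rev/s
rpm = 60·n = 1953.004521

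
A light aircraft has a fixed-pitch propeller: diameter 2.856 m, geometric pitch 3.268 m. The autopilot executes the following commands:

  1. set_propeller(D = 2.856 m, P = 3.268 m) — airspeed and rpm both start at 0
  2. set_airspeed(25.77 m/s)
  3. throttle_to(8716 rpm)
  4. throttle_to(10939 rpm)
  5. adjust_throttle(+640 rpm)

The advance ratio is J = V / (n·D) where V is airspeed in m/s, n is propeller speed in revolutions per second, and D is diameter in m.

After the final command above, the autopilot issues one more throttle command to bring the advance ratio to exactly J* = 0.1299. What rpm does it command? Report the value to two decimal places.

set_propeller: D = 2.856 m, P = 3.268 m (p = P/D = 1.144258); state ← (V=0, rpm=0)
set_airspeed(25.77): V ← 25.77 m/s
throttle_to(8716): rpm ← 8716
throttle_to(10939): rpm ← 10939
adjust_throttle(+640): rpm ← 10939 +640 = 11579
final state: V = 25.77 m/s, rpm = 11579 → n = rpm/60 = 192.983333 rev/s
target J* = 0.1299; solve J* = V/(n·D) for n: n = V/(J*·D) = 25.77/(0.1299 × 2.856) = 69.461965 rev/s
rpm = 60·n = 4167.717895

rpm = 4167.72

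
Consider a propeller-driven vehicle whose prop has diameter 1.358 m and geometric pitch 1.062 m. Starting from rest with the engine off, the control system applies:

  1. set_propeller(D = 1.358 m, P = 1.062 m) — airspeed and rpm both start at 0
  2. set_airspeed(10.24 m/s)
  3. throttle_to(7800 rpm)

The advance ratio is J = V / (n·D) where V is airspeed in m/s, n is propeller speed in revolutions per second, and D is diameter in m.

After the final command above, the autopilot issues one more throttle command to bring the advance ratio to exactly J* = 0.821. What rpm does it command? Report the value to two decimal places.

set_propeller: D = 1.358 m, P = 1.062 m (p = P/D = 0.782032); state ← (V=0, rpm=0)
set_airspeed(10.24): V ← 10.24 m/s
throttle_to(7800): rpm ← 7800
final state: V = 10.24 m/s, rpm = 7800 → n = rpm/60 = 130.000000 rev/s
target J* = 0.821; solve J* = V/(n·D) for n: n = V/(J*·D) = 10.24/(0.821 × 1.358) = 9.184532 rev/s
rpm = 60·n = 551.071917

rpm = 551.07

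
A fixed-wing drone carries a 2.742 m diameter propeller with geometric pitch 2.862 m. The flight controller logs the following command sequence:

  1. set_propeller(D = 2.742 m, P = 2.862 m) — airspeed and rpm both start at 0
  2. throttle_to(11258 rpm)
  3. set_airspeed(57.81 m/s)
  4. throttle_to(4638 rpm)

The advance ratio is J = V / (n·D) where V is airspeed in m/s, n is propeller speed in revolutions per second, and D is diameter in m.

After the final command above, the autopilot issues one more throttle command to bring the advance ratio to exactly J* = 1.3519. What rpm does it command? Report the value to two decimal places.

set_propeller: D = 2.742 m, P = 2.862 m (p = P/D = 1.043764); state ← (V=0, rpm=0)
throttle_to(11258): rpm ← 11258
set_airspeed(57.81): V ← 57.81 m/s
throttle_to(4638): rpm ← 4638
final state: V = 57.81 m/s, rpm = 4638 → n = rpm/60 = 77.300000 rev/s
target J* = 1.3519; solve J* = V/(n·D) for n: n = V/(J*·D) = 57.81/(1.3519 × 2.742) = 15.595200 rev/s
rpm = 60·n = 935.712005

rpm = 935.71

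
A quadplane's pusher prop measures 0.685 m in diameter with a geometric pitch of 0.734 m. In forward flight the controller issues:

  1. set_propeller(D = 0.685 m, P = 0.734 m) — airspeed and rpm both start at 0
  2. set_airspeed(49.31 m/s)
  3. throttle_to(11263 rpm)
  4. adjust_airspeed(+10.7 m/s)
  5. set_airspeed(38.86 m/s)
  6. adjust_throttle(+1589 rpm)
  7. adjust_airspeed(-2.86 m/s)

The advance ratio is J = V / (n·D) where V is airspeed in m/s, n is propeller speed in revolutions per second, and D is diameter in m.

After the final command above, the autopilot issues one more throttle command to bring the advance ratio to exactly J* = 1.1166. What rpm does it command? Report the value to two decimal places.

set_propeller: D = 0.685 m, P = 0.734 m (p = P/D = 1.071533); state ← (V=0, rpm=0)
set_airspeed(49.31): V ← 49.31 m/s
throttle_to(11263): rpm ← 11263
adjust_airspeed(+10.7): V ← 49.31 +10.7 = 60.01 m/s
set_airspeed(38.86): V ← 38.86 m/s
adjust_throttle(+1589): rpm ← 11263 +1589 = 12852
adjust_airspeed(-2.86): V ← 38.86 -2.86 = 36 m/s
final state: V = 36 m/s, rpm = 12852 → n = rpm/60 = 214.200000 rev/s
target J* = 1.1166; solve J* = V/(n·D) for n: n = V/(J*·D) = 36/(1.1166 × 0.685) = 47.066760 rev/s
rpm = 60·n = 2824.005617

rpm = 2824.01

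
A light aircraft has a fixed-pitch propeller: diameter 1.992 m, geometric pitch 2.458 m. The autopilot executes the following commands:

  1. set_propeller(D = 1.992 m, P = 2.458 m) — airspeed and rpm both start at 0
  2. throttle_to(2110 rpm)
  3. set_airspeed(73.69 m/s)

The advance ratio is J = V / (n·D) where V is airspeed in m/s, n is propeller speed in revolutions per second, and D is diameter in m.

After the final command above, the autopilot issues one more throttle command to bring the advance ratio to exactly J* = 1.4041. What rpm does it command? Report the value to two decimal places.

rpm = 1580.78

set_propeller: D = 1.992 m, P = 2.458 m (p = P/D = 1.233936); state ← (V=0, rpm=0)
throttle_to(2110): rpm ← 2110
set_airspeed(73.69): V ← 73.69 m/s
final state: V = 73.69 m/s, rpm = 2110 → n = rpm/60 = 35.166667 rev/s
target J* = 1.4041; solve J* = V/(n·D) for n: n = V/(J*·D) = 73.69/(1.4041 × 1.992) = 26.346394 rev/s
rpm = 60·n = 1580.783643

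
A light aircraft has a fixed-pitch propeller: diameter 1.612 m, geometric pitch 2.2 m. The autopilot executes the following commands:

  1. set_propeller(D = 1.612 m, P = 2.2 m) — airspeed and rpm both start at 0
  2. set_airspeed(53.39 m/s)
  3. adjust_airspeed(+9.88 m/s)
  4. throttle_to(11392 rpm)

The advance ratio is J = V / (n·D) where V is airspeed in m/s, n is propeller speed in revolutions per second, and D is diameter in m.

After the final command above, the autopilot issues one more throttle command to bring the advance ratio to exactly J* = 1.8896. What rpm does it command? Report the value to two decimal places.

set_propeller: D = 1.612 m, P = 2.2 m (p = P/D = 1.364764); state ← (V=0, rpm=0)
set_airspeed(53.39): V ← 53.39 m/s
adjust_airspeed(+9.88): V ← 53.39 +9.88 = 63.27 m/s
throttle_to(11392): rpm ← 11392
final state: V = 63.27 m/s, rpm = 11392 → n = rpm/60 = 189.866667 rev/s
target J* = 1.8896; solve J* = V/(n·D) for n: n = V/(J*·D) = 63.27/(1.8896 × 1.612) = 20.771264 rev/s
rpm = 60·n = 1246.275815

rpm = 1246.28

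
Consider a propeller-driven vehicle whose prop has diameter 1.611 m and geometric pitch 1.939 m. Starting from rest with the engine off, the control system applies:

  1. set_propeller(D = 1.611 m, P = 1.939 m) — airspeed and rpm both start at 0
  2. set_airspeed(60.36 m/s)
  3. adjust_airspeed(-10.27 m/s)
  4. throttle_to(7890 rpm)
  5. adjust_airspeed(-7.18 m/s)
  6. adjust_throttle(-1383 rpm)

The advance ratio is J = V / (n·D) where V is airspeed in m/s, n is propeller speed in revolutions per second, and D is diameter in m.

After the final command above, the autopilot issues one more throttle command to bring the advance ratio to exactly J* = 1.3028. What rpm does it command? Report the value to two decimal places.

set_propeller: D = 1.611 m, P = 1.939 m (p = P/D = 1.203600); state ← (V=0, rpm=0)
set_airspeed(60.36): V ← 60.36 m/s
adjust_airspeed(-10.27): V ← 60.36 -10.27 = 50.09 m/s
throttle_to(7890): rpm ← 7890
adjust_airspeed(-7.18): V ← 50.09 -7.18 = 42.91 m/s
adjust_throttle(-1383): rpm ← 7890 -1383 = 6507
final state: V = 42.91 m/s, rpm = 6507 → n = rpm/60 = 108.450000 rev/s
target J* = 1.3028; solve J* = V/(n·D) for n: n = V/(J*·D) = 42.91/(1.3028 × 1.611) = 20.444911 rev/s
rpm = 60·n = 1226.694660

rpm = 1226.69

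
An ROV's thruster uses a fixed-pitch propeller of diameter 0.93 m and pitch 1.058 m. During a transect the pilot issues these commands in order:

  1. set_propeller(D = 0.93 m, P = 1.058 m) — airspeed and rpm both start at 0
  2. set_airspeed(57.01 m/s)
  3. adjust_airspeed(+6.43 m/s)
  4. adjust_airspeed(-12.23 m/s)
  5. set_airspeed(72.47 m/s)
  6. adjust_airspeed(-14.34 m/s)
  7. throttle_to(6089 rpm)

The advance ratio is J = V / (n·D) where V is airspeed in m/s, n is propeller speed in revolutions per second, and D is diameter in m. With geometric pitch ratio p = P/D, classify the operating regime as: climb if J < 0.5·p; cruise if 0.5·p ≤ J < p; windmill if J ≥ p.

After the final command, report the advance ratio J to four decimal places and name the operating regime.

set_propeller: D = 0.93 m, P = 1.058 m (p = P/D = 1.137634); state ← (V=0, rpm=0)
set_airspeed(57.01): V ← 57.01 m/s
adjust_airspeed(+6.43): V ← 57.01 +6.43 = 63.44 m/s
adjust_airspeed(-12.23): V ← 63.44 -12.23 = 51.21 m/s
set_airspeed(72.47): V ← 72.47 m/s
adjust_airspeed(-14.34): V ← 72.47 -14.34 = 58.13 m/s
throttle_to(6089): rpm ← 6089
final state: V = 58.13 m/s, rpm = 6089 → n = rpm/60 = 101.483333 rev/s
J = V / (n·D) = 58.13 / (101.483333 × 0.93) = 0.615918
regime bands: climb J<0.5688 | cruise [0.5688, 1.1376) | windmill J≥1.1376
J = 0.6159 → cruise

J = 0.6159, regime = cruise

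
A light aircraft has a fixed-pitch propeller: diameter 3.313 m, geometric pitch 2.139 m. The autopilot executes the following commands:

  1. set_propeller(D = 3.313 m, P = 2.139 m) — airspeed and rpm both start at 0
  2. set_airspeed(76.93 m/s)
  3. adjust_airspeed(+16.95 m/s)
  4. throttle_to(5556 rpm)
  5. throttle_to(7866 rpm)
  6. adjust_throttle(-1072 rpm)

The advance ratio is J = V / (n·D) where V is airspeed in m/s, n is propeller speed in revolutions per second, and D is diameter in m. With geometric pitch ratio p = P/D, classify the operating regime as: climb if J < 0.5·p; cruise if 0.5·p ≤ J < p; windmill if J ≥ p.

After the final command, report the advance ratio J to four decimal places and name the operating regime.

set_propeller: D = 3.313 m, P = 2.139 m (p = P/D = 0.645638); state ← (V=0, rpm=0)
set_airspeed(76.93): V ← 76.93 m/s
adjust_airspeed(+16.95): V ← 76.93 +16.95 = 93.88 m/s
throttle_to(5556): rpm ← 5556
throttle_to(7866): rpm ← 7866
adjust_throttle(-1072): rpm ← 7866 -1072 = 6794
final state: V = 93.88 m/s, rpm = 6794 → n = rpm/60 = 113.233333 rev/s
J = V / (n·D) = 93.88 / (113.233333 × 3.313) = 0.250252
regime bands: climb J<0.3228 | cruise [0.3228, 0.6456) | windmill J≥0.6456
J = 0.2503 → climb

J = 0.2503, regime = climb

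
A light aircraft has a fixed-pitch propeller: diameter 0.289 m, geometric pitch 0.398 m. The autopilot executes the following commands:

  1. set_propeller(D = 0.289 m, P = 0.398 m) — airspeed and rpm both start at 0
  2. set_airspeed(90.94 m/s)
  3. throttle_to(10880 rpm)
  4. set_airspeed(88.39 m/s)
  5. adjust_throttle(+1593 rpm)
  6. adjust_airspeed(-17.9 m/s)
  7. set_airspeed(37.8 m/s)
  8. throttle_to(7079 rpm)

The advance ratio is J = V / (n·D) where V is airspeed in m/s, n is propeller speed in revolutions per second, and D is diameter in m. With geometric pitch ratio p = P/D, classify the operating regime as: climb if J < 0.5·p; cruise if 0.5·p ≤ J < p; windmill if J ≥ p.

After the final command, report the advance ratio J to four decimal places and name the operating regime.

set_propeller: D = 0.289 m, P = 0.398 m (p = P/D = 1.377163); state ← (V=0, rpm=0)
set_airspeed(90.94): V ← 90.94 m/s
throttle_to(10880): rpm ← 10880
set_airspeed(88.39): V ← 88.39 m/s
adjust_throttle(+1593): rpm ← 10880 +1593 = 12473
adjust_airspeed(-17.9): V ← 88.39 -17.9 = 70.49 m/s
set_airspeed(37.8): V ← 37.8 m/s
throttle_to(7079): rpm ← 7079
final state: V = 37.8 m/s, rpm = 7079 → n = rpm/60 = 117.983333 rev/s
J = V / (n·D) = 37.8 / (117.983333 × 0.289) = 1.108596
regime bands: climb J<0.6886 | cruise [0.6886, 1.3772) | windmill J≥1.3772
J = 1.1086 → cruise

J = 1.1086, regime = cruise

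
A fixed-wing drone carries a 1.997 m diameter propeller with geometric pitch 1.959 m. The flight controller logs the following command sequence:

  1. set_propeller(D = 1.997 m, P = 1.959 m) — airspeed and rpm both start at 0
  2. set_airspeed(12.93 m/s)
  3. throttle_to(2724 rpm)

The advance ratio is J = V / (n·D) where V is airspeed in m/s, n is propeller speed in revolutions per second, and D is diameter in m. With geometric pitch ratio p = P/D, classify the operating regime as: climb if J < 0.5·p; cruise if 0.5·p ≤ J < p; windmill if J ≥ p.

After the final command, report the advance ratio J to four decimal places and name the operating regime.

J = 0.1426, regime = climb

set_propeller: D = 1.997 m, P = 1.959 m (p = P/D = 0.980971); state ← (V=0, rpm=0)
set_airspeed(12.93): V ← 12.93 m/s
throttle_to(2724): rpm ← 2724
final state: V = 12.93 m/s, rpm = 2724 → n = rpm/60 = 45.400000 rev/s
J = V / (n·D) = 12.93 / (45.400000 × 1.997) = 0.142615
regime bands: climb J<0.4905 | cruise [0.4905, 0.9810) | windmill J≥0.9810
J = 0.1426 → climb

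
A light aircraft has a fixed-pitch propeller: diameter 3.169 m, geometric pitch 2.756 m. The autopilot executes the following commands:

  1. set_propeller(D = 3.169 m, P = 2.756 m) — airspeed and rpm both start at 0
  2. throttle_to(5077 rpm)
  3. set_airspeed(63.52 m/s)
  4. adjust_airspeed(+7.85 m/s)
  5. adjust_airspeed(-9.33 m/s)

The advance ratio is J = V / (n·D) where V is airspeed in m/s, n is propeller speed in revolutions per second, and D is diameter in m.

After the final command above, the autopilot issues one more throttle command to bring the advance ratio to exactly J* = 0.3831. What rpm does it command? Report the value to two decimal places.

rpm = 3066.12

set_propeller: D = 3.169 m, P = 2.756 m (p = P/D = 0.869675); state ← (V=0, rpm=0)
throttle_to(5077): rpm ← 5077
set_airspeed(63.52): V ← 63.52 m/s
adjust_airspeed(+7.85): V ← 63.52 +7.85 = 71.37 m/s
adjust_airspeed(-9.33): V ← 71.37 -9.33 = 62.04 m/s
final state: V = 62.04 m/s, rpm = 5077 → n = rpm/60 = 84.616667 rev/s
target J* = 0.3831; solve J* = V/(n·D) for n: n = V/(J*·D) = 62.04/(0.3831 × 3.169) = 51.101941 rev/s
rpm = 60·n = 3066.116472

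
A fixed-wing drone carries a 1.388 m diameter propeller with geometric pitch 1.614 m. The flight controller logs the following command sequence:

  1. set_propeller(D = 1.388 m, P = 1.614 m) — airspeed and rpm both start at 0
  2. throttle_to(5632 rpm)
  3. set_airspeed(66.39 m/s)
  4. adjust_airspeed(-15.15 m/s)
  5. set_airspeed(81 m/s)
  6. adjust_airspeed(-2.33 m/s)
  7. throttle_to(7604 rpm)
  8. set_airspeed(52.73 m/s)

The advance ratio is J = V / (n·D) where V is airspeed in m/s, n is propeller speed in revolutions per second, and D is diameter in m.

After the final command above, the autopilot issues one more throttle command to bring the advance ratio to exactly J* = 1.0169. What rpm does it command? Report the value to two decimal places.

rpm = 2241.51

set_propeller: D = 1.388 m, P = 1.614 m (p = P/D = 1.162824); state ← (V=0, rpm=0)
throttle_to(5632): rpm ← 5632
set_airspeed(66.39): V ← 66.39 m/s
adjust_airspeed(-15.15): V ← 66.39 -15.15 = 51.24 m/s
set_airspeed(81): V ← 81 m/s
adjust_airspeed(-2.33): V ← 81 -2.33 = 78.67 m/s
throttle_to(7604): rpm ← 7604
set_airspeed(52.73): V ← 52.73 m/s
final state: V = 52.73 m/s, rpm = 7604 → n = rpm/60 = 126.733333 rev/s
target J* = 1.0169; solve J* = V/(n·D) for n: n = V/(J*·D) = 52.73/(1.0169 × 1.388) = 37.358554 rev/s
rpm = 60·n = 2241.513239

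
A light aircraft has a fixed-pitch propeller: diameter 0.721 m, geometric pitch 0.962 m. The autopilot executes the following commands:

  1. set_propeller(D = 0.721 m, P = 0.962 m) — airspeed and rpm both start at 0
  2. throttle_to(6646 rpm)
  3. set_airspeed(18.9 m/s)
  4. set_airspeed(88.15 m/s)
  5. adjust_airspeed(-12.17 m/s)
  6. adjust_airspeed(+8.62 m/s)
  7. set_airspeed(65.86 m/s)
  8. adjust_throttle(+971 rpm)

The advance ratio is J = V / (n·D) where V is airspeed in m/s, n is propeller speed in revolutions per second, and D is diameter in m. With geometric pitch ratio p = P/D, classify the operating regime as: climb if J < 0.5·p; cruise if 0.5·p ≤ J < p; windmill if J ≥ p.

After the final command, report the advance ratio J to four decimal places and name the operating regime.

set_propeller: D = 0.721 m, P = 0.962 m (p = P/D = 1.334258); state ← (V=0, rpm=0)
throttle_to(6646): rpm ← 6646
set_airspeed(18.9): V ← 18.9 m/s
set_airspeed(88.15): V ← 88.15 m/s
adjust_airspeed(-12.17): V ← 88.15 -12.17 = 75.98 m/s
adjust_airspeed(+8.62): V ← 75.98 +8.62 = 84.6 m/s
set_airspeed(65.86): V ← 65.86 m/s
adjust_throttle(+971): rpm ← 6646 +971 = 7617
final state: V = 65.86 m/s, rpm = 7617 → n = rpm/60 = 126.950000 rev/s
J = V / (n·D) = 65.86 / (126.950000 × 0.721) = 0.719538
regime bands: climb J<0.6671 | cruise [0.6671, 1.3343) | windmill J≥1.3343
J = 0.7195 → cruise

J = 0.7195, regime = cruise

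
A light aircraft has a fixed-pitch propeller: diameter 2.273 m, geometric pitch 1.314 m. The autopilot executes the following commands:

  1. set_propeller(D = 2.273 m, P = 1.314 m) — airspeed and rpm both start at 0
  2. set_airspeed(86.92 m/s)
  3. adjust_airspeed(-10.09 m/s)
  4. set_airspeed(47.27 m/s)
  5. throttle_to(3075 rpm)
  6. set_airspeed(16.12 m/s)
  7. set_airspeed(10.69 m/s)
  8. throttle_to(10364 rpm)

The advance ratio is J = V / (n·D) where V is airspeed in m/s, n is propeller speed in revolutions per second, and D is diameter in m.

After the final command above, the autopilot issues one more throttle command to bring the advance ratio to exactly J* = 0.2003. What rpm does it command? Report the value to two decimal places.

set_propeller: D = 2.273 m, P = 1.314 m (p = P/D = 0.578091); state ← (V=0, rpm=0)
set_airspeed(86.92): V ← 86.92 m/s
adjust_airspeed(-10.09): V ← 86.92 -10.09 = 76.83 m/s
set_airspeed(47.27): V ← 47.27 m/s
throttle_to(3075): rpm ← 3075
set_airspeed(16.12): V ← 16.12 m/s
set_airspeed(10.69): V ← 10.69 m/s
throttle_to(10364): rpm ← 10364
final state: V = 10.69 m/s, rpm = 10364 → n = rpm/60 = 172.733333 rev/s
target J* = 0.2003; solve J* = V/(n·D) for n: n = V/(J*·D) = 10.69/(0.2003 × 2.273) = 23.479958 rev/s
rpm = 60·n = 1408.797494

rpm = 1408.80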